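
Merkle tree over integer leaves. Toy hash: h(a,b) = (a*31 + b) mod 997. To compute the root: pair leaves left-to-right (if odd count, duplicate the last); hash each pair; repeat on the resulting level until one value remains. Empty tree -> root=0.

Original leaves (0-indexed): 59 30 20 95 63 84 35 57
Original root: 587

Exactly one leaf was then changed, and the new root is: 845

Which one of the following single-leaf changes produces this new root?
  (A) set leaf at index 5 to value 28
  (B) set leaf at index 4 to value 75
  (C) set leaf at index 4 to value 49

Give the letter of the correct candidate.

Answer: A

Derivation:
Original leaves: [59, 30, 20, 95, 63, 84, 35, 57]
Target new root: 845
Try each candidate change and compute the resulting root:
Candidate A: set leaf[5] = 28 -> leaves = [59, 30, 20, 95, 63, 28, 35, 57]
  L0: [59, 30, 20, 95, 63, 28, 35, 57]
  L1: h(59,30)=(59*31+30)%997=862 h(20,95)=(20*31+95)%997=715 h(63,28)=(63*31+28)%997=984 h(35,57)=(35*31+57)%997=145 -> [862, 715, 984, 145]
  L2: h(862,715)=(862*31+715)%997=518 h(984,145)=(984*31+145)%997=739 -> [518, 739]
  L3: h(518,739)=(518*31+739)%997=845 -> [845]
  root = 845 == target 845  ** MATCH **
Candidate B: set leaf[4] = 75 -> leaves = [59, 30, 20, 95, 75, 84, 35, 57]
  L0: [59, 30, 20, 95, 75, 84, 35, 57]
  L1: h(59,30)=(59*31+30)%997=862 h(20,95)=(20*31+95)%997=715 h(75,84)=(75*31+84)%997=415 h(35,57)=(35*31+57)%997=145 -> [862, 715, 415, 145]
  L2: h(862,715)=(862*31+715)%997=518 h(415,145)=(415*31+145)%997=49 -> [518, 49]
  L3: h(518,49)=(518*31+49)%997=155 -> [155]
  root = 155 != target 845
Candidate C: set leaf[4] = 49 -> leaves = [59, 30, 20, 95, 49, 84, 35, 57]
  L0: [59, 30, 20, 95, 49, 84, 35, 57]
  L1: h(59,30)=(59*31+30)%997=862 h(20,95)=(20*31+95)%997=715 h(49,84)=(49*31+84)%997=606 h(35,57)=(35*31+57)%997=145 -> [862, 715, 606, 145]
  L2: h(862,715)=(862*31+715)%997=518 h(606,145)=(606*31+145)%997=985 -> [518, 985]
  L3: h(518,985)=(518*31+985)%997=94 -> [94]
  root = 94 != target 845
Candidate A produces the target root.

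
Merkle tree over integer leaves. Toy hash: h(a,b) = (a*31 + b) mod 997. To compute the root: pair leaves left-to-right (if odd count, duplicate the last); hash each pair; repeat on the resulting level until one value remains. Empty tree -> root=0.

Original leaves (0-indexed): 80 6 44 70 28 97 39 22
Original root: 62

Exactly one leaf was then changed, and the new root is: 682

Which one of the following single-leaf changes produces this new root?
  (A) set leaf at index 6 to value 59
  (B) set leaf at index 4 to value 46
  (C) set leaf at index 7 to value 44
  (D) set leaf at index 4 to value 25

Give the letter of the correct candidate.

Answer: A

Derivation:
Original leaves: [80, 6, 44, 70, 28, 97, 39, 22]
Target new root: 682
Try each candidate change and compute the resulting root:
Candidate A: set leaf[6] = 59 -> leaves = [80, 6, 44, 70, 28, 97, 59, 22]
  L0: [80, 6, 44, 70, 28, 97, 59, 22]
  L1: h(80,6)=(80*31+6)%997=492 h(44,70)=(44*31+70)%997=437 h(28,97)=(28*31+97)%997=965 h(59,22)=(59*31+22)%997=854 -> [492, 437, 965, 854]
  L2: h(492,437)=(492*31+437)%997=734 h(965,854)=(965*31+854)%997=859 -> [734, 859]
  L3: h(734,859)=(734*31+859)%997=682 -> [682]
  root = 682 == target 682  ** MATCH **
Candidate B: set leaf[4] = 46 -> leaves = [80, 6, 44, 70, 46, 97, 39, 22]
  L0: [80, 6, 44, 70, 46, 97, 39, 22]
  L1: h(80,6)=(80*31+6)%997=492 h(44,70)=(44*31+70)%997=437 h(46,97)=(46*31+97)%997=526 h(39,22)=(39*31+22)%997=234 -> [492, 437, 526, 234]
  L2: h(492,437)=(492*31+437)%997=734 h(526,234)=(526*31+234)%997=588 -> [734, 588]
  L3: h(734,588)=(734*31+588)%997=411 -> [411]
  root = 411 != target 682
Candidate C: set leaf[7] = 44 -> leaves = [80, 6, 44, 70, 28, 97, 39, 44]
  L0: [80, 6, 44, 70, 28, 97, 39, 44]
  L1: h(80,6)=(80*31+6)%997=492 h(44,70)=(44*31+70)%997=437 h(28,97)=(28*31+97)%997=965 h(39,44)=(39*31+44)%997=256 -> [492, 437, 965, 256]
  L2: h(492,437)=(492*31+437)%997=734 h(965,256)=(965*31+256)%997=261 -> [734, 261]
  L3: h(734,261)=(734*31+261)%997=84 -> [84]
  root = 84 != target 682
Candidate D: set leaf[4] = 25 -> leaves = [80, 6, 44, 70, 25, 97, 39, 22]
  L0: [80, 6, 44, 70, 25, 97, 39, 22]
  L1: h(80,6)=(80*31+6)%997=492 h(44,70)=(44*31+70)%997=437 h(25,97)=(25*31+97)%997=872 h(39,22)=(39*31+22)%997=234 -> [492, 437, 872, 234]
  L2: h(492,437)=(492*31+437)%997=734 h(872,234)=(872*31+234)%997=347 -> [734, 347]
  L3: h(734,347)=(734*31+347)%997=170 -> [170]
  root = 170 != target 682
Candidate A produces the target root.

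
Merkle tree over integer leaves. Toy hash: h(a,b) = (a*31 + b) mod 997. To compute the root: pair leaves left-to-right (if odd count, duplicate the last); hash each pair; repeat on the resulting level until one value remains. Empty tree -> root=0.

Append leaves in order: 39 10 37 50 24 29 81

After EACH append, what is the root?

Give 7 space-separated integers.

Answer: 39 222 90 103 850 13 835

Derivation:
After append 39 (leaves=[39]):
  L0: [39]
  root=39
After append 10 (leaves=[39, 10]):
  L0: [39, 10]
  L1: h(39,10)=(39*31+10)%997=222 -> [222]
  root=222
After append 37 (leaves=[39, 10, 37]):
  L0: [39, 10, 37]
  L1: h(39,10)=(39*31+10)%997=222 h(37,37)=(37*31+37)%997=187 -> [222, 187]
  L2: h(222,187)=(222*31+187)%997=90 -> [90]
  root=90
After append 50 (leaves=[39, 10, 37, 50]):
  L0: [39, 10, 37, 50]
  L1: h(39,10)=(39*31+10)%997=222 h(37,50)=(37*31+50)%997=200 -> [222, 200]
  L2: h(222,200)=(222*31+200)%997=103 -> [103]
  root=103
After append 24 (leaves=[39, 10, 37, 50, 24]):
  L0: [39, 10, 37, 50, 24]
  L1: h(39,10)=(39*31+10)%997=222 h(37,50)=(37*31+50)%997=200 h(24,24)=(24*31+24)%997=768 -> [222, 200, 768]
  L2: h(222,200)=(222*31+200)%997=103 h(768,768)=(768*31+768)%997=648 -> [103, 648]
  L3: h(103,648)=(103*31+648)%997=850 -> [850]
  root=850
After append 29 (leaves=[39, 10, 37, 50, 24, 29]):
  L0: [39, 10, 37, 50, 24, 29]
  L1: h(39,10)=(39*31+10)%997=222 h(37,50)=(37*31+50)%997=200 h(24,29)=(24*31+29)%997=773 -> [222, 200, 773]
  L2: h(222,200)=(222*31+200)%997=103 h(773,773)=(773*31+773)%997=808 -> [103, 808]
  L3: h(103,808)=(103*31+808)%997=13 -> [13]
  root=13
After append 81 (leaves=[39, 10, 37, 50, 24, 29, 81]):
  L0: [39, 10, 37, 50, 24, 29, 81]
  L1: h(39,10)=(39*31+10)%997=222 h(37,50)=(37*31+50)%997=200 h(24,29)=(24*31+29)%997=773 h(81,81)=(81*31+81)%997=598 -> [222, 200, 773, 598]
  L2: h(222,200)=(222*31+200)%997=103 h(773,598)=(773*31+598)%997=633 -> [103, 633]
  L3: h(103,633)=(103*31+633)%997=835 -> [835]
  root=835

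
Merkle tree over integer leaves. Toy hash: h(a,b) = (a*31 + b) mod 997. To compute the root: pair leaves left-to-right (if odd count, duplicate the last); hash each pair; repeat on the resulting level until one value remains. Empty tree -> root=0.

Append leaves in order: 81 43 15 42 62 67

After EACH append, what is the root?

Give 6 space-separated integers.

Answer: 81 560 891 918 222 382

Derivation:
After append 81 (leaves=[81]):
  L0: [81]
  root=81
After append 43 (leaves=[81, 43]):
  L0: [81, 43]
  L1: h(81,43)=(81*31+43)%997=560 -> [560]
  root=560
After append 15 (leaves=[81, 43, 15]):
  L0: [81, 43, 15]
  L1: h(81,43)=(81*31+43)%997=560 h(15,15)=(15*31+15)%997=480 -> [560, 480]
  L2: h(560,480)=(560*31+480)%997=891 -> [891]
  root=891
After append 42 (leaves=[81, 43, 15, 42]):
  L0: [81, 43, 15, 42]
  L1: h(81,43)=(81*31+43)%997=560 h(15,42)=(15*31+42)%997=507 -> [560, 507]
  L2: h(560,507)=(560*31+507)%997=918 -> [918]
  root=918
After append 62 (leaves=[81, 43, 15, 42, 62]):
  L0: [81, 43, 15, 42, 62]
  L1: h(81,43)=(81*31+43)%997=560 h(15,42)=(15*31+42)%997=507 h(62,62)=(62*31+62)%997=987 -> [560, 507, 987]
  L2: h(560,507)=(560*31+507)%997=918 h(987,987)=(987*31+987)%997=677 -> [918, 677]
  L3: h(918,677)=(918*31+677)%997=222 -> [222]
  root=222
After append 67 (leaves=[81, 43, 15, 42, 62, 67]):
  L0: [81, 43, 15, 42, 62, 67]
  L1: h(81,43)=(81*31+43)%997=560 h(15,42)=(15*31+42)%997=507 h(62,67)=(62*31+67)%997=992 -> [560, 507, 992]
  L2: h(560,507)=(560*31+507)%997=918 h(992,992)=(992*31+992)%997=837 -> [918, 837]
  L3: h(918,837)=(918*31+837)%997=382 -> [382]
  root=382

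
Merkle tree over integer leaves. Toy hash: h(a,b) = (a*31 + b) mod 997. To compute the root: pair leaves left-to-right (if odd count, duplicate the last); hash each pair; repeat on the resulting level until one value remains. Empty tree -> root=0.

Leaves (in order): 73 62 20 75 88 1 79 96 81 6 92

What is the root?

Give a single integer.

L0: [73, 62, 20, 75, 88, 1, 79, 96, 81, 6, 92]
L1: h(73,62)=(73*31+62)%997=331 h(20,75)=(20*31+75)%997=695 h(88,1)=(88*31+1)%997=735 h(79,96)=(79*31+96)%997=551 h(81,6)=(81*31+6)%997=523 h(92,92)=(92*31+92)%997=950 -> [331, 695, 735, 551, 523, 950]
L2: h(331,695)=(331*31+695)%997=986 h(735,551)=(735*31+551)%997=405 h(523,950)=(523*31+950)%997=214 -> [986, 405, 214]
L3: h(986,405)=(986*31+405)%997=64 h(214,214)=(214*31+214)%997=866 -> [64, 866]
L4: h(64,866)=(64*31+866)%997=856 -> [856]

Answer: 856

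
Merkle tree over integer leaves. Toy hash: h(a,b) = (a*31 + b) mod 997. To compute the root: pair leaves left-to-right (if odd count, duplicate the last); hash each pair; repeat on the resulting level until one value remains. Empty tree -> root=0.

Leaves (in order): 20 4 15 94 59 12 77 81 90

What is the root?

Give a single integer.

L0: [20, 4, 15, 94, 59, 12, 77, 81, 90]
L1: h(20,4)=(20*31+4)%997=624 h(15,94)=(15*31+94)%997=559 h(59,12)=(59*31+12)%997=844 h(77,81)=(77*31+81)%997=474 h(90,90)=(90*31+90)%997=886 -> [624, 559, 844, 474, 886]
L2: h(624,559)=(624*31+559)%997=960 h(844,474)=(844*31+474)%997=716 h(886,886)=(886*31+886)%997=436 -> [960, 716, 436]
L3: h(960,716)=(960*31+716)%997=566 h(436,436)=(436*31+436)%997=991 -> [566, 991]
L4: h(566,991)=(566*31+991)%997=591 -> [591]

Answer: 591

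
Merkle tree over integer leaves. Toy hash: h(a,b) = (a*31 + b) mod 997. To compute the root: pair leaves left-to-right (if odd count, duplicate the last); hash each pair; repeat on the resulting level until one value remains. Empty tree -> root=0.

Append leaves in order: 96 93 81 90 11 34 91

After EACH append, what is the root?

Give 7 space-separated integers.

Answer: 96 78 25 34 354 93 636

Derivation:
After append 96 (leaves=[96]):
  L0: [96]
  root=96
After append 93 (leaves=[96, 93]):
  L0: [96, 93]
  L1: h(96,93)=(96*31+93)%997=78 -> [78]
  root=78
After append 81 (leaves=[96, 93, 81]):
  L0: [96, 93, 81]
  L1: h(96,93)=(96*31+93)%997=78 h(81,81)=(81*31+81)%997=598 -> [78, 598]
  L2: h(78,598)=(78*31+598)%997=25 -> [25]
  root=25
After append 90 (leaves=[96, 93, 81, 90]):
  L0: [96, 93, 81, 90]
  L1: h(96,93)=(96*31+93)%997=78 h(81,90)=(81*31+90)%997=607 -> [78, 607]
  L2: h(78,607)=(78*31+607)%997=34 -> [34]
  root=34
After append 11 (leaves=[96, 93, 81, 90, 11]):
  L0: [96, 93, 81, 90, 11]
  L1: h(96,93)=(96*31+93)%997=78 h(81,90)=(81*31+90)%997=607 h(11,11)=(11*31+11)%997=352 -> [78, 607, 352]
  L2: h(78,607)=(78*31+607)%997=34 h(352,352)=(352*31+352)%997=297 -> [34, 297]
  L3: h(34,297)=(34*31+297)%997=354 -> [354]
  root=354
After append 34 (leaves=[96, 93, 81, 90, 11, 34]):
  L0: [96, 93, 81, 90, 11, 34]
  L1: h(96,93)=(96*31+93)%997=78 h(81,90)=(81*31+90)%997=607 h(11,34)=(11*31+34)%997=375 -> [78, 607, 375]
  L2: h(78,607)=(78*31+607)%997=34 h(375,375)=(375*31+375)%997=36 -> [34, 36]
  L3: h(34,36)=(34*31+36)%997=93 -> [93]
  root=93
After append 91 (leaves=[96, 93, 81, 90, 11, 34, 91]):
  L0: [96, 93, 81, 90, 11, 34, 91]
  L1: h(96,93)=(96*31+93)%997=78 h(81,90)=(81*31+90)%997=607 h(11,34)=(11*31+34)%997=375 h(91,91)=(91*31+91)%997=918 -> [78, 607, 375, 918]
  L2: h(78,607)=(78*31+607)%997=34 h(375,918)=(375*31+918)%997=579 -> [34, 579]
  L3: h(34,579)=(34*31+579)%997=636 -> [636]
  root=636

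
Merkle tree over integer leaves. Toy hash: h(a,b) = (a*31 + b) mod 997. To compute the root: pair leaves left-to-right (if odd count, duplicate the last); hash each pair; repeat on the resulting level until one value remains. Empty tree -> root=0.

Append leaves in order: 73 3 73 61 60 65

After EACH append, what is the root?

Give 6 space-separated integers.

After append 73 (leaves=[73]):
  L0: [73]
  root=73
After append 3 (leaves=[73, 3]):
  L0: [73, 3]
  L1: h(73,3)=(73*31+3)%997=272 -> [272]
  root=272
After append 73 (leaves=[73, 3, 73]):
  L0: [73, 3, 73]
  L1: h(73,3)=(73*31+3)%997=272 h(73,73)=(73*31+73)%997=342 -> [272, 342]
  L2: h(272,342)=(272*31+342)%997=798 -> [798]
  root=798
After append 61 (leaves=[73, 3, 73, 61]):
  L0: [73, 3, 73, 61]
  L1: h(73,3)=(73*31+3)%997=272 h(73,61)=(73*31+61)%997=330 -> [272, 330]
  L2: h(272,330)=(272*31+330)%997=786 -> [786]
  root=786
After append 60 (leaves=[73, 3, 73, 61, 60]):
  L0: [73, 3, 73, 61, 60]
  L1: h(73,3)=(73*31+3)%997=272 h(73,61)=(73*31+61)%997=330 h(60,60)=(60*31+60)%997=923 -> [272, 330, 923]
  L2: h(272,330)=(272*31+330)%997=786 h(923,923)=(923*31+923)%997=623 -> [786, 623]
  L3: h(786,623)=(786*31+623)%997=64 -> [64]
  root=64
After append 65 (leaves=[73, 3, 73, 61, 60, 65]):
  L0: [73, 3, 73, 61, 60, 65]
  L1: h(73,3)=(73*31+3)%997=272 h(73,61)=(73*31+61)%997=330 h(60,65)=(60*31+65)%997=928 -> [272, 330, 928]
  L2: h(272,330)=(272*31+330)%997=786 h(928,928)=(928*31+928)%997=783 -> [786, 783]
  L3: h(786,783)=(786*31+783)%997=224 -> [224]
  root=224

Answer: 73 272 798 786 64 224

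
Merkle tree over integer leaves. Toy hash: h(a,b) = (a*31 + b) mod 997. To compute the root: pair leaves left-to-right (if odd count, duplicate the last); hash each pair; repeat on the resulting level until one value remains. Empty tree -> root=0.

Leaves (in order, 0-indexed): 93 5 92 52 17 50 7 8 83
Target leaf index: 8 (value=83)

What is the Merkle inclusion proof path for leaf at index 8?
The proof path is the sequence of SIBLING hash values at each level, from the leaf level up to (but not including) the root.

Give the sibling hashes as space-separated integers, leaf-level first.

Answer: 83 662 247 180

Derivation:
L0 (leaves): [93, 5, 92, 52, 17, 50, 7, 8, 83], target index=8
L1: h(93,5)=(93*31+5)%997=894 [pair 0] h(92,52)=(92*31+52)%997=910 [pair 1] h(17,50)=(17*31+50)%997=577 [pair 2] h(7,8)=(7*31+8)%997=225 [pair 3] h(83,83)=(83*31+83)%997=662 [pair 4] -> [894, 910, 577, 225, 662]
  Sibling for proof at L0: 83
L2: h(894,910)=(894*31+910)%997=708 [pair 0] h(577,225)=(577*31+225)%997=166 [pair 1] h(662,662)=(662*31+662)%997=247 [pair 2] -> [708, 166, 247]
  Sibling for proof at L1: 662
L3: h(708,166)=(708*31+166)%997=180 [pair 0] h(247,247)=(247*31+247)%997=925 [pair 1] -> [180, 925]
  Sibling for proof at L2: 247
L4: h(180,925)=(180*31+925)%997=523 [pair 0] -> [523]
  Sibling for proof at L3: 180
Root: 523
Proof path (sibling hashes from leaf to root): [83, 662, 247, 180]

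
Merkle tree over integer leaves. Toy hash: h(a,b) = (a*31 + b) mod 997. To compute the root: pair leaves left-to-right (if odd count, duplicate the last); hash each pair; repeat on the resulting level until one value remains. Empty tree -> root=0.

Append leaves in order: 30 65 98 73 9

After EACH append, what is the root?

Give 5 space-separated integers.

Answer: 30 995 83 58 47

Derivation:
After append 30 (leaves=[30]):
  L0: [30]
  root=30
After append 65 (leaves=[30, 65]):
  L0: [30, 65]
  L1: h(30,65)=(30*31+65)%997=995 -> [995]
  root=995
After append 98 (leaves=[30, 65, 98]):
  L0: [30, 65, 98]
  L1: h(30,65)=(30*31+65)%997=995 h(98,98)=(98*31+98)%997=145 -> [995, 145]
  L2: h(995,145)=(995*31+145)%997=83 -> [83]
  root=83
After append 73 (leaves=[30, 65, 98, 73]):
  L0: [30, 65, 98, 73]
  L1: h(30,65)=(30*31+65)%997=995 h(98,73)=(98*31+73)%997=120 -> [995, 120]
  L2: h(995,120)=(995*31+120)%997=58 -> [58]
  root=58
After append 9 (leaves=[30, 65, 98, 73, 9]):
  L0: [30, 65, 98, 73, 9]
  L1: h(30,65)=(30*31+65)%997=995 h(98,73)=(98*31+73)%997=120 h(9,9)=(9*31+9)%997=288 -> [995, 120, 288]
  L2: h(995,120)=(995*31+120)%997=58 h(288,288)=(288*31+288)%997=243 -> [58, 243]
  L3: h(58,243)=(58*31+243)%997=47 -> [47]
  root=47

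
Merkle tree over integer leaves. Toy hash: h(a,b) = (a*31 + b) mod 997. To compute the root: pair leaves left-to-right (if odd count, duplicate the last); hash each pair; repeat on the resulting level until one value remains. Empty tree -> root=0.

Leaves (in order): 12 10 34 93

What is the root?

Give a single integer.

Answer: 28

Derivation:
L0: [12, 10, 34, 93]
L1: h(12,10)=(12*31+10)%997=382 h(34,93)=(34*31+93)%997=150 -> [382, 150]
L2: h(382,150)=(382*31+150)%997=28 -> [28]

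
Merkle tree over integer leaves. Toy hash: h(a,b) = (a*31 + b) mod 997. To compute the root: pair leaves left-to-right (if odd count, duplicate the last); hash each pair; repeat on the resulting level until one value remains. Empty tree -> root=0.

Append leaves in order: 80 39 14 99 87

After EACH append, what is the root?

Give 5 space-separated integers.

Answer: 80 525 771 856 969

Derivation:
After append 80 (leaves=[80]):
  L0: [80]
  root=80
After append 39 (leaves=[80, 39]):
  L0: [80, 39]
  L1: h(80,39)=(80*31+39)%997=525 -> [525]
  root=525
After append 14 (leaves=[80, 39, 14]):
  L0: [80, 39, 14]
  L1: h(80,39)=(80*31+39)%997=525 h(14,14)=(14*31+14)%997=448 -> [525, 448]
  L2: h(525,448)=(525*31+448)%997=771 -> [771]
  root=771
After append 99 (leaves=[80, 39, 14, 99]):
  L0: [80, 39, 14, 99]
  L1: h(80,39)=(80*31+39)%997=525 h(14,99)=(14*31+99)%997=533 -> [525, 533]
  L2: h(525,533)=(525*31+533)%997=856 -> [856]
  root=856
After append 87 (leaves=[80, 39, 14, 99, 87]):
  L0: [80, 39, 14, 99, 87]
  L1: h(80,39)=(80*31+39)%997=525 h(14,99)=(14*31+99)%997=533 h(87,87)=(87*31+87)%997=790 -> [525, 533, 790]
  L2: h(525,533)=(525*31+533)%997=856 h(790,790)=(790*31+790)%997=355 -> [856, 355]
  L3: h(856,355)=(856*31+355)%997=969 -> [969]
  root=969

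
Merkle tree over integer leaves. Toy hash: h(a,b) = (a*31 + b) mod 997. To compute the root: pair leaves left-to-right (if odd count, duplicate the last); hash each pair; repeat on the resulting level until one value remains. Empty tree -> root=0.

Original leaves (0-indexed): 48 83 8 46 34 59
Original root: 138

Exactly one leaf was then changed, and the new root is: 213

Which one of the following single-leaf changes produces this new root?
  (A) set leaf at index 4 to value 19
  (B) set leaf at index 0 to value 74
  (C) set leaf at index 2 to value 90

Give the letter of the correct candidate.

Original leaves: [48, 83, 8, 46, 34, 59]
Target new root: 213
Try each candidate change and compute the resulting root:
Candidate A: set leaf[4] = 19 -> leaves = [48, 83, 8, 46, 19, 59]
  L0: [48, 83, 8, 46, 19, 59]
  L1: h(48,83)=(48*31+83)%997=574 h(8,46)=(8*31+46)%997=294 h(19,59)=(19*31+59)%997=648 -> [574, 294, 648]
  L2: h(574,294)=(574*31+294)%997=142 h(648,648)=(648*31+648)%997=796 -> [142, 796]
  L3: h(142,796)=(142*31+796)%997=213 -> [213]
  root = 213 == target 213  ** MATCH **
Candidate B: set leaf[0] = 74 -> leaves = [74, 83, 8, 46, 34, 59]
  L0: [74, 83, 8, 46, 34, 59]
  L1: h(74,83)=(74*31+83)%997=383 h(8,46)=(8*31+46)%997=294 h(34,59)=(34*31+59)%997=116 -> [383, 294, 116]
  L2: h(383,294)=(383*31+294)%997=203 h(116,116)=(116*31+116)%997=721 -> [203, 721]
  L3: h(203,721)=(203*31+721)%997=35 -> [35]
  root = 35 != target 213
Candidate C: set leaf[2] = 90 -> leaves = [48, 83, 90, 46, 34, 59]
  L0: [48, 83, 90, 46, 34, 59]
  L1: h(48,83)=(48*31+83)%997=574 h(90,46)=(90*31+46)%997=842 h(34,59)=(34*31+59)%997=116 -> [574, 842, 116]
  L2: h(574,842)=(574*31+842)%997=690 h(116,116)=(116*31+116)%997=721 -> [690, 721]
  L3: h(690,721)=(690*31+721)%997=177 -> [177]
  root = 177 != target 213
Candidate A produces the target root.

Answer: A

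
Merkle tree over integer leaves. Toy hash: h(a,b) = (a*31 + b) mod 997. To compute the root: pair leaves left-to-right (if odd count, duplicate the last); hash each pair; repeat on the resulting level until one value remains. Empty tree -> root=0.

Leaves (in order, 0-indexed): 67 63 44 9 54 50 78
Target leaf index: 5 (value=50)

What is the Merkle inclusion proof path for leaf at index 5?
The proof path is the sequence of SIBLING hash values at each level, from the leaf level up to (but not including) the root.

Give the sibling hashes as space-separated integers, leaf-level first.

L0 (leaves): [67, 63, 44, 9, 54, 50, 78], target index=5
L1: h(67,63)=(67*31+63)%997=146 [pair 0] h(44,9)=(44*31+9)%997=376 [pair 1] h(54,50)=(54*31+50)%997=727 [pair 2] h(78,78)=(78*31+78)%997=502 [pair 3] -> [146, 376, 727, 502]
  Sibling for proof at L0: 54
L2: h(146,376)=(146*31+376)%997=914 [pair 0] h(727,502)=(727*31+502)%997=108 [pair 1] -> [914, 108]
  Sibling for proof at L1: 502
L3: h(914,108)=(914*31+108)%997=526 [pair 0] -> [526]
  Sibling for proof at L2: 914
Root: 526
Proof path (sibling hashes from leaf to root): [54, 502, 914]

Answer: 54 502 914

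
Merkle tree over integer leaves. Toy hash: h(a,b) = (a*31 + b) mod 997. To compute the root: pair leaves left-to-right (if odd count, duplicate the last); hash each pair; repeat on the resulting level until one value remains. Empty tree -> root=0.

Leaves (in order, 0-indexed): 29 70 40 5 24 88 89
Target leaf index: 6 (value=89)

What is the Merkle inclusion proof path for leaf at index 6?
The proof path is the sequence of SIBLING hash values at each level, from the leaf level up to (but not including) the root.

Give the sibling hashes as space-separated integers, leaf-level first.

Answer: 89 832 377

Derivation:
L0 (leaves): [29, 70, 40, 5, 24, 88, 89], target index=6
L1: h(29,70)=(29*31+70)%997=969 [pair 0] h(40,5)=(40*31+5)%997=248 [pair 1] h(24,88)=(24*31+88)%997=832 [pair 2] h(89,89)=(89*31+89)%997=854 [pair 3] -> [969, 248, 832, 854]
  Sibling for proof at L0: 89
L2: h(969,248)=(969*31+248)%997=377 [pair 0] h(832,854)=(832*31+854)%997=724 [pair 1] -> [377, 724]
  Sibling for proof at L1: 832
L3: h(377,724)=(377*31+724)%997=447 [pair 0] -> [447]
  Sibling for proof at L2: 377
Root: 447
Proof path (sibling hashes from leaf to root): [89, 832, 377]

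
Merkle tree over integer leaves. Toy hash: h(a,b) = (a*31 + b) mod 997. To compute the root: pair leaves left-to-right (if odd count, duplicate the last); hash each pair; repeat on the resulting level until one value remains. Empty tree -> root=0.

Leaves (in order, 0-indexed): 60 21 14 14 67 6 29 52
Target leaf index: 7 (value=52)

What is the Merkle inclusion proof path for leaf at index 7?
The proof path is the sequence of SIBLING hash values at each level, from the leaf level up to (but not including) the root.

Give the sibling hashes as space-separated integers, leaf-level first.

L0 (leaves): [60, 21, 14, 14, 67, 6, 29, 52], target index=7
L1: h(60,21)=(60*31+21)%997=884 [pair 0] h(14,14)=(14*31+14)%997=448 [pair 1] h(67,6)=(67*31+6)%997=89 [pair 2] h(29,52)=(29*31+52)%997=951 [pair 3] -> [884, 448, 89, 951]
  Sibling for proof at L0: 29
L2: h(884,448)=(884*31+448)%997=933 [pair 0] h(89,951)=(89*31+951)%997=719 [pair 1] -> [933, 719]
  Sibling for proof at L1: 89
L3: h(933,719)=(933*31+719)%997=729 [pair 0] -> [729]
  Sibling for proof at L2: 933
Root: 729
Proof path (sibling hashes from leaf to root): [29, 89, 933]

Answer: 29 89 933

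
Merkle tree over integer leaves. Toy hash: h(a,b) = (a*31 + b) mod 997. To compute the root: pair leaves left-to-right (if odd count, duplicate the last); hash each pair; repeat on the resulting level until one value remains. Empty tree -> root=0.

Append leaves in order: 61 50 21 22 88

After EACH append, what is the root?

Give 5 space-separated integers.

After append 61 (leaves=[61]):
  L0: [61]
  root=61
After append 50 (leaves=[61, 50]):
  L0: [61, 50]
  L1: h(61,50)=(61*31+50)%997=944 -> [944]
  root=944
After append 21 (leaves=[61, 50, 21]):
  L0: [61, 50, 21]
  L1: h(61,50)=(61*31+50)%997=944 h(21,21)=(21*31+21)%997=672 -> [944, 672]
  L2: h(944,672)=(944*31+672)%997=26 -> [26]
  root=26
After append 22 (leaves=[61, 50, 21, 22]):
  L0: [61, 50, 21, 22]
  L1: h(61,50)=(61*31+50)%997=944 h(21,22)=(21*31+22)%997=673 -> [944, 673]
  L2: h(944,673)=(944*31+673)%997=27 -> [27]
  root=27
After append 88 (leaves=[61, 50, 21, 22, 88]):
  L0: [61, 50, 21, 22, 88]
  L1: h(61,50)=(61*31+50)%997=944 h(21,22)=(21*31+22)%997=673 h(88,88)=(88*31+88)%997=822 -> [944, 673, 822]
  L2: h(944,673)=(944*31+673)%997=27 h(822,822)=(822*31+822)%997=382 -> [27, 382]
  L3: h(27,382)=(27*31+382)%997=222 -> [222]
  root=222

Answer: 61 944 26 27 222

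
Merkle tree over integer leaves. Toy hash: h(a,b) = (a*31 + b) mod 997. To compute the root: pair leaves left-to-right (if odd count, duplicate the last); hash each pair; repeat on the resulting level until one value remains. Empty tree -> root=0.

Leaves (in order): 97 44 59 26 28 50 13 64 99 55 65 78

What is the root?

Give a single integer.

L0: [97, 44, 59, 26, 28, 50, 13, 64, 99, 55, 65, 78]
L1: h(97,44)=(97*31+44)%997=60 h(59,26)=(59*31+26)%997=858 h(28,50)=(28*31+50)%997=918 h(13,64)=(13*31+64)%997=467 h(99,55)=(99*31+55)%997=133 h(65,78)=(65*31+78)%997=99 -> [60, 858, 918, 467, 133, 99]
L2: h(60,858)=(60*31+858)%997=724 h(918,467)=(918*31+467)%997=12 h(133,99)=(133*31+99)%997=234 -> [724, 12, 234]
L3: h(724,12)=(724*31+12)%997=522 h(234,234)=(234*31+234)%997=509 -> [522, 509]
L4: h(522,509)=(522*31+509)%997=739 -> [739]

Answer: 739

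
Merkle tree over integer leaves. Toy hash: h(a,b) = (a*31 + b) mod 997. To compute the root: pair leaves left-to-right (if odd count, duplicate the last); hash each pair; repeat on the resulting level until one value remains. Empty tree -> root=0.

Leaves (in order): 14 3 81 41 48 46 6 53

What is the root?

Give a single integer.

Answer: 506

Derivation:
L0: [14, 3, 81, 41, 48, 46, 6, 53]
L1: h(14,3)=(14*31+3)%997=437 h(81,41)=(81*31+41)%997=558 h(48,46)=(48*31+46)%997=537 h(6,53)=(6*31+53)%997=239 -> [437, 558, 537, 239]
L2: h(437,558)=(437*31+558)%997=147 h(537,239)=(537*31+239)%997=934 -> [147, 934]
L3: h(147,934)=(147*31+934)%997=506 -> [506]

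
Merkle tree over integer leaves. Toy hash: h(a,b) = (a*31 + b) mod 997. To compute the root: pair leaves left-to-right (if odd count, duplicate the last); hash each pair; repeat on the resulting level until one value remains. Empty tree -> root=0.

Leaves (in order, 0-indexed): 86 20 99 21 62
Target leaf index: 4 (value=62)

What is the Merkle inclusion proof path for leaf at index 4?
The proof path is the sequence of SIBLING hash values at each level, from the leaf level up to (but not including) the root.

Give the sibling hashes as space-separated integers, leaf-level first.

L0 (leaves): [86, 20, 99, 21, 62], target index=4
L1: h(86,20)=(86*31+20)%997=692 [pair 0] h(99,21)=(99*31+21)%997=99 [pair 1] h(62,62)=(62*31+62)%997=987 [pair 2] -> [692, 99, 987]
  Sibling for proof at L0: 62
L2: h(692,99)=(692*31+99)%997=614 [pair 0] h(987,987)=(987*31+987)%997=677 [pair 1] -> [614, 677]
  Sibling for proof at L1: 987
L3: h(614,677)=(614*31+677)%997=768 [pair 0] -> [768]
  Sibling for proof at L2: 614
Root: 768
Proof path (sibling hashes from leaf to root): [62, 987, 614]

Answer: 62 987 614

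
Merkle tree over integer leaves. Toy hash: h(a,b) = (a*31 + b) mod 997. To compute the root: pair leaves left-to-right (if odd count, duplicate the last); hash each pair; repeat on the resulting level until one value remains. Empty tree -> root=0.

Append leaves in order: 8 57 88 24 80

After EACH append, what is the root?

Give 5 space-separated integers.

After append 8 (leaves=[8]):
  L0: [8]
  root=8
After append 57 (leaves=[8, 57]):
  L0: [8, 57]
  L1: h(8,57)=(8*31+57)%997=305 -> [305]
  root=305
After append 88 (leaves=[8, 57, 88]):
  L0: [8, 57, 88]
  L1: h(8,57)=(8*31+57)%997=305 h(88,88)=(88*31+88)%997=822 -> [305, 822]
  L2: h(305,822)=(305*31+822)%997=307 -> [307]
  root=307
After append 24 (leaves=[8, 57, 88, 24]):
  L0: [8, 57, 88, 24]
  L1: h(8,57)=(8*31+57)%997=305 h(88,24)=(88*31+24)%997=758 -> [305, 758]
  L2: h(305,758)=(305*31+758)%997=243 -> [243]
  root=243
After append 80 (leaves=[8, 57, 88, 24, 80]):
  L0: [8, 57, 88, 24, 80]
  L1: h(8,57)=(8*31+57)%997=305 h(88,24)=(88*31+24)%997=758 h(80,80)=(80*31+80)%997=566 -> [305, 758, 566]
  L2: h(305,758)=(305*31+758)%997=243 h(566,566)=(566*31+566)%997=166 -> [243, 166]
  L3: h(243,166)=(243*31+166)%997=720 -> [720]
  root=720

Answer: 8 305 307 243 720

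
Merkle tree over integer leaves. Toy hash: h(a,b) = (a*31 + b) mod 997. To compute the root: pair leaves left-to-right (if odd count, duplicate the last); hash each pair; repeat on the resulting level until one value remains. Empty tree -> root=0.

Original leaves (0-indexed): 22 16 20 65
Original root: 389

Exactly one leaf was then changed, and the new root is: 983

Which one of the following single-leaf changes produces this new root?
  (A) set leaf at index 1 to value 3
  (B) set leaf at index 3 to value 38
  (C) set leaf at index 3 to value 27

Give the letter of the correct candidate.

Original leaves: [22, 16, 20, 65]
Target new root: 983
Try each candidate change and compute the resulting root:
Candidate A: set leaf[1] = 3 -> leaves = [22, 3, 20, 65]
  L0: [22, 3, 20, 65]
  L1: h(22,3)=(22*31+3)%997=685 h(20,65)=(20*31+65)%997=685 -> [685, 685]
  L2: h(685,685)=(685*31+685)%997=983 -> [983]
  root = 983 == target 983  ** MATCH **
Candidate B: set leaf[3] = 38 -> leaves = [22, 16, 20, 38]
  L0: [22, 16, 20, 38]
  L1: h(22,16)=(22*31+16)%997=698 h(20,38)=(20*31+38)%997=658 -> [698, 658]
  L2: h(698,658)=(698*31+658)%997=362 -> [362]
  root = 362 != target 983
Candidate C: set leaf[3] = 27 -> leaves = [22, 16, 20, 27]
  L0: [22, 16, 20, 27]
  L1: h(22,16)=(22*31+16)%997=698 h(20,27)=(20*31+27)%997=647 -> [698, 647]
  L2: h(698,647)=(698*31+647)%997=351 -> [351]
  root = 351 != target 983
Candidate A produces the target root.

Answer: A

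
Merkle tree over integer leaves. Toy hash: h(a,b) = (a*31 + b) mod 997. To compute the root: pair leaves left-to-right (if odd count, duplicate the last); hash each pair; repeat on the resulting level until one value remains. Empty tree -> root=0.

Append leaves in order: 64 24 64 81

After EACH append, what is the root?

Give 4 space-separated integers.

After append 64 (leaves=[64]):
  L0: [64]
  root=64
After append 24 (leaves=[64, 24]):
  L0: [64, 24]
  L1: h(64,24)=(64*31+24)%997=14 -> [14]
  root=14
After append 64 (leaves=[64, 24, 64]):
  L0: [64, 24, 64]
  L1: h(64,24)=(64*31+24)%997=14 h(64,64)=(64*31+64)%997=54 -> [14, 54]
  L2: h(14,54)=(14*31+54)%997=488 -> [488]
  root=488
After append 81 (leaves=[64, 24, 64, 81]):
  L0: [64, 24, 64, 81]
  L1: h(64,24)=(64*31+24)%997=14 h(64,81)=(64*31+81)%997=71 -> [14, 71]
  L2: h(14,71)=(14*31+71)%997=505 -> [505]
  root=505

Answer: 64 14 488 505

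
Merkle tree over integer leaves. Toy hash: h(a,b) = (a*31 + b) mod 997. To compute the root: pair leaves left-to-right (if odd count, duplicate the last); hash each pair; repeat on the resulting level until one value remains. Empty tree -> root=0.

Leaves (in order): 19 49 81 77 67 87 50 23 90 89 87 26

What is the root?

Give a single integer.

L0: [19, 49, 81, 77, 67, 87, 50, 23, 90, 89, 87, 26]
L1: h(19,49)=(19*31+49)%997=638 h(81,77)=(81*31+77)%997=594 h(67,87)=(67*31+87)%997=170 h(50,23)=(50*31+23)%997=576 h(90,89)=(90*31+89)%997=885 h(87,26)=(87*31+26)%997=729 -> [638, 594, 170, 576, 885, 729]
L2: h(638,594)=(638*31+594)%997=432 h(170,576)=(170*31+576)%997=861 h(885,729)=(885*31+729)%997=248 -> [432, 861, 248]
L3: h(432,861)=(432*31+861)%997=295 h(248,248)=(248*31+248)%997=957 -> [295, 957]
L4: h(295,957)=(295*31+957)%997=132 -> [132]

Answer: 132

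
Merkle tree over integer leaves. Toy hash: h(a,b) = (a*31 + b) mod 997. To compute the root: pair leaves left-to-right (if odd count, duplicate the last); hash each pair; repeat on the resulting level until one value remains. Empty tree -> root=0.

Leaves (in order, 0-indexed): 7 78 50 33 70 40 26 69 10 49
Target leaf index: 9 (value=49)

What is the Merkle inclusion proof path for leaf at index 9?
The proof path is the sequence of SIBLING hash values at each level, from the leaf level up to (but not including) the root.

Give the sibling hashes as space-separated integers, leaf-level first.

Answer: 10 359 521 162

Derivation:
L0 (leaves): [7, 78, 50, 33, 70, 40, 26, 69, 10, 49], target index=9
L1: h(7,78)=(7*31+78)%997=295 [pair 0] h(50,33)=(50*31+33)%997=586 [pair 1] h(70,40)=(70*31+40)%997=216 [pair 2] h(26,69)=(26*31+69)%997=875 [pair 3] h(10,49)=(10*31+49)%997=359 [pair 4] -> [295, 586, 216, 875, 359]
  Sibling for proof at L0: 10
L2: h(295,586)=(295*31+586)%997=758 [pair 0] h(216,875)=(216*31+875)%997=592 [pair 1] h(359,359)=(359*31+359)%997=521 [pair 2] -> [758, 592, 521]
  Sibling for proof at L1: 359
L3: h(758,592)=(758*31+592)%997=162 [pair 0] h(521,521)=(521*31+521)%997=720 [pair 1] -> [162, 720]
  Sibling for proof at L2: 521
L4: h(162,720)=(162*31+720)%997=757 [pair 0] -> [757]
  Sibling for proof at L3: 162
Root: 757
Proof path (sibling hashes from leaf to root): [10, 359, 521, 162]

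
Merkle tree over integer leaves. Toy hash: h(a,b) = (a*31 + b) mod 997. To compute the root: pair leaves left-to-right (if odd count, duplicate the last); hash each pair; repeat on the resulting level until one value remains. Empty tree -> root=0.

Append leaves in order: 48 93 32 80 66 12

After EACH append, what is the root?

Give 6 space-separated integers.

After append 48 (leaves=[48]):
  L0: [48]
  root=48
After append 93 (leaves=[48, 93]):
  L0: [48, 93]
  L1: h(48,93)=(48*31+93)%997=584 -> [584]
  root=584
After append 32 (leaves=[48, 93, 32]):
  L0: [48, 93, 32]
  L1: h(48,93)=(48*31+93)%997=584 h(32,32)=(32*31+32)%997=27 -> [584, 27]
  L2: h(584,27)=(584*31+27)%997=185 -> [185]
  root=185
After append 80 (leaves=[48, 93, 32, 80]):
  L0: [48, 93, 32, 80]
  L1: h(48,93)=(48*31+93)%997=584 h(32,80)=(32*31+80)%997=75 -> [584, 75]
  L2: h(584,75)=(584*31+75)%997=233 -> [233]
  root=233
After append 66 (leaves=[48, 93, 32, 80, 66]):
  L0: [48, 93, 32, 80, 66]
  L1: h(48,93)=(48*31+93)%997=584 h(32,80)=(32*31+80)%997=75 h(66,66)=(66*31+66)%997=118 -> [584, 75, 118]
  L2: h(584,75)=(584*31+75)%997=233 h(118,118)=(118*31+118)%997=785 -> [233, 785]
  L3: h(233,785)=(233*31+785)%997=32 -> [32]
  root=32
After append 12 (leaves=[48, 93, 32, 80, 66, 12]):
  L0: [48, 93, 32, 80, 66, 12]
  L1: h(48,93)=(48*31+93)%997=584 h(32,80)=(32*31+80)%997=75 h(66,12)=(66*31+12)%997=64 -> [584, 75, 64]
  L2: h(584,75)=(584*31+75)%997=233 h(64,64)=(64*31+64)%997=54 -> [233, 54]
  L3: h(233,54)=(233*31+54)%997=298 -> [298]
  root=298

Answer: 48 584 185 233 32 298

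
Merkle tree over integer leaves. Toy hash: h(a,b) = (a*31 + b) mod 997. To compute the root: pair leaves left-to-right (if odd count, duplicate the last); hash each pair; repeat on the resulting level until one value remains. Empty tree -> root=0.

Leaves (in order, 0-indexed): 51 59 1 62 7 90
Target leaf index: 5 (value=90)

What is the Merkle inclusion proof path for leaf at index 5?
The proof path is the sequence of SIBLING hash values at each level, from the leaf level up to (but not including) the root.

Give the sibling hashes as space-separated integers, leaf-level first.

Answer: 7 307 86

Derivation:
L0 (leaves): [51, 59, 1, 62, 7, 90], target index=5
L1: h(51,59)=(51*31+59)%997=643 [pair 0] h(1,62)=(1*31+62)%997=93 [pair 1] h(7,90)=(7*31+90)%997=307 [pair 2] -> [643, 93, 307]
  Sibling for proof at L0: 7
L2: h(643,93)=(643*31+93)%997=86 [pair 0] h(307,307)=(307*31+307)%997=851 [pair 1] -> [86, 851]
  Sibling for proof at L1: 307
L3: h(86,851)=(86*31+851)%997=526 [pair 0] -> [526]
  Sibling for proof at L2: 86
Root: 526
Proof path (sibling hashes from leaf to root): [7, 307, 86]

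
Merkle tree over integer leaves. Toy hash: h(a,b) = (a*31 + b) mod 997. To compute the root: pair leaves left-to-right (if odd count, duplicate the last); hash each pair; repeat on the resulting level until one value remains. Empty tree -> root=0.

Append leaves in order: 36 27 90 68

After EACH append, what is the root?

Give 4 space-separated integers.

Answer: 36 146 427 405

Derivation:
After append 36 (leaves=[36]):
  L0: [36]
  root=36
After append 27 (leaves=[36, 27]):
  L0: [36, 27]
  L1: h(36,27)=(36*31+27)%997=146 -> [146]
  root=146
After append 90 (leaves=[36, 27, 90]):
  L0: [36, 27, 90]
  L1: h(36,27)=(36*31+27)%997=146 h(90,90)=(90*31+90)%997=886 -> [146, 886]
  L2: h(146,886)=(146*31+886)%997=427 -> [427]
  root=427
After append 68 (leaves=[36, 27, 90, 68]):
  L0: [36, 27, 90, 68]
  L1: h(36,27)=(36*31+27)%997=146 h(90,68)=(90*31+68)%997=864 -> [146, 864]
  L2: h(146,864)=(146*31+864)%997=405 -> [405]
  root=405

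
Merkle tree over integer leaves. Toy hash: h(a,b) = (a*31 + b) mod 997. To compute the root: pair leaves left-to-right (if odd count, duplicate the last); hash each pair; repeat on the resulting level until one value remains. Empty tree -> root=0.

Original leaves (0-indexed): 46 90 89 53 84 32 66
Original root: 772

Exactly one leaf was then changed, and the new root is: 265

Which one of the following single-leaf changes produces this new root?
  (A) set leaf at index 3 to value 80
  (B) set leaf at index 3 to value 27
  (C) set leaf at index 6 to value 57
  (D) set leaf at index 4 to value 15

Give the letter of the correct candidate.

Original leaves: [46, 90, 89, 53, 84, 32, 66]
Target new root: 265
Try each candidate change and compute the resulting root:
Candidate A: set leaf[3] = 80 -> leaves = [46, 90, 89, 80, 84, 32, 66]
  L0: [46, 90, 89, 80, 84, 32, 66]
  L1: h(46,90)=(46*31+90)%997=519 h(89,80)=(89*31+80)%997=845 h(84,32)=(84*31+32)%997=642 h(66,66)=(66*31+66)%997=118 -> [519, 845, 642, 118]
  L2: h(519,845)=(519*31+845)%997=982 h(642,118)=(642*31+118)%997=80 -> [982, 80]
  L3: h(982,80)=(982*31+80)%997=612 -> [612]
  root = 612 != target 265
Candidate B: set leaf[3] = 27 -> leaves = [46, 90, 89, 27, 84, 32, 66]
  L0: [46, 90, 89, 27, 84, 32, 66]
  L1: h(46,90)=(46*31+90)%997=519 h(89,27)=(89*31+27)%997=792 h(84,32)=(84*31+32)%997=642 h(66,66)=(66*31+66)%997=118 -> [519, 792, 642, 118]
  L2: h(519,792)=(519*31+792)%997=929 h(642,118)=(642*31+118)%997=80 -> [929, 80]
  L3: h(929,80)=(929*31+80)%997=963 -> [963]
  root = 963 != target 265
Candidate C: set leaf[6] = 57 -> leaves = [46, 90, 89, 53, 84, 32, 57]
  L0: [46, 90, 89, 53, 84, 32, 57]
  L1: h(46,90)=(46*31+90)%997=519 h(89,53)=(89*31+53)%997=818 h(84,32)=(84*31+32)%997=642 h(57,57)=(57*31+57)%997=827 -> [519, 818, 642, 827]
  L2: h(519,818)=(519*31+818)%997=955 h(642,827)=(642*31+827)%997=789 -> [955, 789]
  L3: h(955,789)=(955*31+789)%997=484 -> [484]
  root = 484 != target 265
Candidate D: set leaf[4] = 15 -> leaves = [46, 90, 89, 53, 15, 32, 66]
  L0: [46, 90, 89, 53, 15, 32, 66]
  L1: h(46,90)=(46*31+90)%997=519 h(89,53)=(89*31+53)%997=818 h(15,32)=(15*31+32)%997=497 h(66,66)=(66*31+66)%997=118 -> [519, 818, 497, 118]
  L2: h(519,818)=(519*31+818)%997=955 h(497,118)=(497*31+118)%997=570 -> [955, 570]
  L3: h(955,570)=(955*31+570)%997=265 -> [265]
  root = 265 == target 265  ** MATCH **
Candidate D produces the target root.

Answer: D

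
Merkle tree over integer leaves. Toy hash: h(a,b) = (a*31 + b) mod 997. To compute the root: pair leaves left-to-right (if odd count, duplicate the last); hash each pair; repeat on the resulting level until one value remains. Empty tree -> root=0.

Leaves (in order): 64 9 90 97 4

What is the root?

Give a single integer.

L0: [64, 9, 90, 97, 4]
L1: h(64,9)=(64*31+9)%997=996 h(90,97)=(90*31+97)%997=893 h(4,4)=(4*31+4)%997=128 -> [996, 893, 128]
L2: h(996,893)=(996*31+893)%997=862 h(128,128)=(128*31+128)%997=108 -> [862, 108]
L3: h(862,108)=(862*31+108)%997=908 -> [908]

Answer: 908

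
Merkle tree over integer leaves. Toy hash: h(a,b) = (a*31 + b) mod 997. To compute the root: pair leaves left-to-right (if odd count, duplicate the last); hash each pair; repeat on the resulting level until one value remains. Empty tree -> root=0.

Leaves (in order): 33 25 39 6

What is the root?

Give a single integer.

Answer: 802

Derivation:
L0: [33, 25, 39, 6]
L1: h(33,25)=(33*31+25)%997=51 h(39,6)=(39*31+6)%997=218 -> [51, 218]
L2: h(51,218)=(51*31+218)%997=802 -> [802]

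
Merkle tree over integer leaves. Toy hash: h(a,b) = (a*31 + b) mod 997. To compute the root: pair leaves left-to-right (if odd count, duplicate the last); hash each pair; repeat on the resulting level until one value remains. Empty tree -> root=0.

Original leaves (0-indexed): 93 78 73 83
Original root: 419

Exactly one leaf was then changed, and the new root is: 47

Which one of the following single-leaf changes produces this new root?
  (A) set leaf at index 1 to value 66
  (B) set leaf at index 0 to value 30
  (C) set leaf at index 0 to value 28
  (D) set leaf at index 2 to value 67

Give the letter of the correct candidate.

Original leaves: [93, 78, 73, 83]
Target new root: 47
Try each candidate change and compute the resulting root:
Candidate A: set leaf[1] = 66 -> leaves = [93, 66, 73, 83]
  L0: [93, 66, 73, 83]
  L1: h(93,66)=(93*31+66)%997=955 h(73,83)=(73*31+83)%997=352 -> [955, 352]
  L2: h(955,352)=(955*31+352)%997=47 -> [47]
  root = 47 == target 47  ** MATCH **
Candidate B: set leaf[0] = 30 -> leaves = [30, 78, 73, 83]
  L0: [30, 78, 73, 83]
  L1: h(30,78)=(30*31+78)%997=11 h(73,83)=(73*31+83)%997=352 -> [11, 352]
  L2: h(11,352)=(11*31+352)%997=693 -> [693]
  root = 693 != target 47
Candidate C: set leaf[0] = 28 -> leaves = [28, 78, 73, 83]
  L0: [28, 78, 73, 83]
  L1: h(28,78)=(28*31+78)%997=946 h(73,83)=(73*31+83)%997=352 -> [946, 352]
  L2: h(946,352)=(946*31+352)%997=765 -> [765]
  root = 765 != target 47
Candidate D: set leaf[2] = 67 -> leaves = [93, 78, 67, 83]
  L0: [93, 78, 67, 83]
  L1: h(93,78)=(93*31+78)%997=967 h(67,83)=(67*31+83)%997=166 -> [967, 166]
  L2: h(967,166)=(967*31+166)%997=233 -> [233]
  root = 233 != target 47
Candidate A produces the target root.

Answer: A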